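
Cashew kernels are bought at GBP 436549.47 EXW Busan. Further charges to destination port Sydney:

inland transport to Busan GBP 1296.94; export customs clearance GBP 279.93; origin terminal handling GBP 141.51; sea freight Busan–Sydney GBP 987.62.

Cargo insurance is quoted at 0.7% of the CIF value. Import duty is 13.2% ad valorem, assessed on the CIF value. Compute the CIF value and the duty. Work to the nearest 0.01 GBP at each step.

Let C be the CIF value. C = EXW price + pre-shipment costs + freight + 0.7% × C
C − 0.7% × C = 436549.47 + 1296.94 + 279.93 + 141.51 + 987.62
0.993 × C = 439255.47
C = 439255.47 / 0.993 = 442351.93
Insurance premium = 0.7% × 442351.93 = 3096.46
Import duty = 442351.93 × 13.2% = 58390.45

CIF value: GBP 442351.93; import duty: GBP 58390.45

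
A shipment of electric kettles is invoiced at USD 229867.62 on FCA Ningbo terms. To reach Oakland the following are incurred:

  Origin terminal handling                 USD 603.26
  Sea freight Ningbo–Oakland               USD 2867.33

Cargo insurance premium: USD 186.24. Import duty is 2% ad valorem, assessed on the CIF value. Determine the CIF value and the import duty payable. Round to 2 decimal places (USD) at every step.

CIF = FCA price + pre-shipment costs + freight + insurance
CIF = 229867.62 + 603.26 + 2867.33 + 186.24 = 233524.45
Import duty = 233524.45 × 2% = 4670.49

CIF value: USD 233524.45; import duty: USD 4670.49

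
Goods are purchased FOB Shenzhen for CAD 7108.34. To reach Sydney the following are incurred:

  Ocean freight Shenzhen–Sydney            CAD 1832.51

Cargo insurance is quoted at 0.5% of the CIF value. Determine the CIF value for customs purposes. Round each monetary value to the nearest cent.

CIF value: CAD 8985.78

Let C be the CIF value. C = FOB price + freight + 0.5% × C
C − 0.5% × C = 7108.34 + 1832.51
0.995 × C = 8940.85
C = 8940.85 / 0.995 = 8985.78
Insurance premium = 0.5% × 8985.78 = 44.93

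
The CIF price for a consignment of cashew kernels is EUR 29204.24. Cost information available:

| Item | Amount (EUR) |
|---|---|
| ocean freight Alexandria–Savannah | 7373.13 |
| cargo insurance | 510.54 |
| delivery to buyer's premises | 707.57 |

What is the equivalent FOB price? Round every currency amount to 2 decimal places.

FOB price: EUR 21320.57

Not relevant to the conversion: delivery — on the buyer under both terms; not part of either seller's price.
From CIF to FOB, the seller no longer bears: freight, insurance.
FOB price = 29204.24 − 7373.13 − 510.54 = 21320.57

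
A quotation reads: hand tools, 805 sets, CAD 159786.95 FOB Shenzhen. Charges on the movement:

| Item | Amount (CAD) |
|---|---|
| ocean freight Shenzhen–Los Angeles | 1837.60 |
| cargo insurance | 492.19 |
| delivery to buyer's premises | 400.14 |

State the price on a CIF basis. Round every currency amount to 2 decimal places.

Not relevant to the conversion: delivery — on the buyer under both terms; not part of either seller's price.
From FOB to CIF, the seller additionally bears: freight, insurance.
CIF price = 159786.95 + 1837.60 + 492.19 = 162116.74

CIF price: CAD 162116.74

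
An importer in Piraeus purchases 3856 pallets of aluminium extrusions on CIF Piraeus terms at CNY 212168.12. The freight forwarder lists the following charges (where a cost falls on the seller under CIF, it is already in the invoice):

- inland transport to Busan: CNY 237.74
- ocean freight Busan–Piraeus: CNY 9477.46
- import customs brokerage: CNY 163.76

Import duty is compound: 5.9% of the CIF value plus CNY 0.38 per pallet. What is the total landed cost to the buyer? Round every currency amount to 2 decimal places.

CIF: the seller pays costs through ocean freight and marine insurance to the destination port.
Already in the invoice (seller's account under CIF): inland to port, freight — exclude.
The CIF price already equals the CIF value: 212168.12
Ad valorem component: 212168.12 × 5.9% = 12517.92
Specific component: 3856 × 0.38 = 1465.28
Import duty = 12517.92 + 1465.28 = 13983.20
Buyer bears: brokerage 163.76 + duty 13983.20 = 14146.96
Landed cost = invoice 212168.12 + 14146.96 = 226315.08

Total landed cost: CNY 226315.08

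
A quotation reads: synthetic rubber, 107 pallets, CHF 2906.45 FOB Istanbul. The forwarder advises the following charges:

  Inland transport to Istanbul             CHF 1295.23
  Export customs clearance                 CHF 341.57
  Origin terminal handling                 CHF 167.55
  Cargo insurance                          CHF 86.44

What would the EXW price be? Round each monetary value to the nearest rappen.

EXW price: CHF 1102.10

Not relevant to the conversion: insurance — on the buyer under both terms; not part of either seller's price.
From FOB to EXW, the seller no longer bears: inland to port, export clearance, origin terminal.
EXW price = 2906.45 − 1295.23 − 341.57 − 167.55 = 1102.10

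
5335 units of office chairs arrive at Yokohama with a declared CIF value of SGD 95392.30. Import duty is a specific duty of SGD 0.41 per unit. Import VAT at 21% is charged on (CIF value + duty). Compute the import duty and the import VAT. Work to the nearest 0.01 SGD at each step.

Import duty: SGD 2187.35; import VAT: SGD 20491.73

Import duty = 5335 × 0.41 = 2187.35
VAT base = CIF + duty = 95392.30 + 2187.35 = 97579.65
Import VAT = 97579.65 × 21% = 20491.73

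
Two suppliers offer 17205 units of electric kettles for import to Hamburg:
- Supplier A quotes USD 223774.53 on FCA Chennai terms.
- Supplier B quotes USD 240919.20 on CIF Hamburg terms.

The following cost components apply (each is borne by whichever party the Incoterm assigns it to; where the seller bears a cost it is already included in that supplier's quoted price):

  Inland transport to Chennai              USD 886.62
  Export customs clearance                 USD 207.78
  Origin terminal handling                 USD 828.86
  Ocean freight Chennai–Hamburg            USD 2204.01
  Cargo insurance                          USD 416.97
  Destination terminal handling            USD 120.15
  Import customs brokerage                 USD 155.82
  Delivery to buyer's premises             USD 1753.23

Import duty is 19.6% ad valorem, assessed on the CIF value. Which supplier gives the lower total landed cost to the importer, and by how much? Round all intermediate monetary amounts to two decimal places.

Supplier A (FCA):
CIF value = FCA price + origin terminal + freight + insurance = 223774.53 + 828.86 + 2204.01 + 416.97 = 227224.37
Import duty = 227224.37 × 19.6% = 44535.98
Buyer bears (A): 828.86 + 2204.01 + 416.97 + 120.15 + 155.82 + 1753.23 = 5479.04
Landed cost (A) = invoice 223774.53 + 5479.04 + duty 44535.98 = 273789.55
Supplier B (CIF):
The CIF price already equals the CIF value: 240919.20
Import duty = 240919.20 × 19.6% = 47220.16
Buyer bears (B): 120.15 + 155.82 + 1753.23 = 2029.20
Landed cost (B) = invoice 240919.20 + 2029.20 + duty 47220.16 = 290168.56
Difference = |273789.55 − 290168.56| = 16379.01

Supplier A is cheaper by USD 16379.01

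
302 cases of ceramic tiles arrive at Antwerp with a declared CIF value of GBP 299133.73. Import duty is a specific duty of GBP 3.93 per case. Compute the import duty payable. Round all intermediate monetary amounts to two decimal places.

Import duty: GBP 1186.86

Import duty = 302 × 3.93 = 1186.86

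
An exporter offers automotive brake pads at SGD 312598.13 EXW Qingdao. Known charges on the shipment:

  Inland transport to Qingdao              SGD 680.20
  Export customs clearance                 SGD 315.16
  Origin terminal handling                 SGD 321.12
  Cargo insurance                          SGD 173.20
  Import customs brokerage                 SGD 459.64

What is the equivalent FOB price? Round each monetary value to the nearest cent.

FOB price: SGD 313914.61

Not relevant to the conversion: brokerage, insurance — on the buyer under both terms; not part of either seller's price.
From EXW to FOB, the seller additionally bears: inland to port, export clearance, origin terminal.
FOB price = 312598.13 + 680.20 + 315.16 + 321.12 = 313914.61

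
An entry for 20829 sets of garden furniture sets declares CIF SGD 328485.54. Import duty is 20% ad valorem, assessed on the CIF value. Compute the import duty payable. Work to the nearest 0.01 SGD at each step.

Import duty: SGD 65697.11

Import duty = 328485.54 × 20% = 65697.11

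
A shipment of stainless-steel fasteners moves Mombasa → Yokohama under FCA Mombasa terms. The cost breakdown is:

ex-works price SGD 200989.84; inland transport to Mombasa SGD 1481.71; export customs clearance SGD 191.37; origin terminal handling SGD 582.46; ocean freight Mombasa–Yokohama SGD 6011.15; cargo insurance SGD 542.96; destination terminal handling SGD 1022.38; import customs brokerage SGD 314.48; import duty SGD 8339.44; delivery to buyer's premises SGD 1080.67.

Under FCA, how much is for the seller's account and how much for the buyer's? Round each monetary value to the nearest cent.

Seller: SGD 202662.92; buyer: SGD 17893.54

FCA: the seller delivers export-cleared goods to the carrier; the buyer bears costs from that point.
Seller's account: goods 200989.84 + inland to port 1481.71 + export clearance 191.37 = 202662.92
Buyer's account: origin terminal 582.46 + freight 6011.15 + insurance 542.96 + destination terminal 1022.38 + brokerage 314.48 + duty 8339.44 + delivery 1080.67 = 17893.54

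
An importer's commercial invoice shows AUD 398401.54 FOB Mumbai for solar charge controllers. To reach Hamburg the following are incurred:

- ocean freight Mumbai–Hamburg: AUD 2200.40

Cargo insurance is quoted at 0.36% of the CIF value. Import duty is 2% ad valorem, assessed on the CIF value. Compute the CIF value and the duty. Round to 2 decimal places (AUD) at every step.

Let C be the CIF value. C = FOB price + freight + 0.36% × C
C − 0.36% × C = 398401.54 + 2200.40
0.9964 × C = 400601.94
C = 400601.94 / 0.9964 = 402049.32
Insurance premium = 0.36% × 402049.32 = 1447.38
Import duty = 402049.32 × 2% = 8040.99

CIF value: AUD 402049.32; import duty: AUD 8040.99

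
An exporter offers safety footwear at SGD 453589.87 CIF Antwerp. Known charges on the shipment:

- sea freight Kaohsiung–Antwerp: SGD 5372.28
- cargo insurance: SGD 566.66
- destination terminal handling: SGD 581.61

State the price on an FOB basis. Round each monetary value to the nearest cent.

FOB price: SGD 447650.93

Not relevant to the conversion: destination terminal — on the buyer under both terms; not part of either seller's price.
From CIF to FOB, the seller no longer bears: freight, insurance.
FOB price = 453589.87 − 5372.28 − 566.66 = 447650.93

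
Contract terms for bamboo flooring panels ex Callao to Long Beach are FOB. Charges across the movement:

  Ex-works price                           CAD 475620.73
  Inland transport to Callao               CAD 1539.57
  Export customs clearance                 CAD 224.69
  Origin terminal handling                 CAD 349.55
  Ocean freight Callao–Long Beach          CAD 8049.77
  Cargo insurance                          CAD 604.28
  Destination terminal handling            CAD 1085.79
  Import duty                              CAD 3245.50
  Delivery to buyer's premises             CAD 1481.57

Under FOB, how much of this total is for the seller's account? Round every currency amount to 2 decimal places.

Seller's account: CAD 477734.54

FOB: the seller bears costs until goods are on board at the origin port; the buyer bears freight, insurance and all costs thereafter.
Seller's account: goods 475620.73 + inland to port 1539.57 + export clearance 224.69 + origin terminal 349.55 = 477734.54
Buyer's account: freight 8049.77 + insurance 604.28 + destination terminal 1085.79 + duty 3245.50 + delivery 1481.57 = 14466.91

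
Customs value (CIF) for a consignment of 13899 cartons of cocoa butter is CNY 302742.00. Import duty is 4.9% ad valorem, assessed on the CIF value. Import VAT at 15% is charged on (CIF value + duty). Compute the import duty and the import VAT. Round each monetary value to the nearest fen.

Import duty: CNY 14834.36; import VAT: CNY 47636.45

Import duty = 302742.00 × 4.9% = 14834.36
VAT base = CIF + duty = 302742.00 + 14834.36 = 317576.36
Import VAT = 317576.36 × 15% = 47636.45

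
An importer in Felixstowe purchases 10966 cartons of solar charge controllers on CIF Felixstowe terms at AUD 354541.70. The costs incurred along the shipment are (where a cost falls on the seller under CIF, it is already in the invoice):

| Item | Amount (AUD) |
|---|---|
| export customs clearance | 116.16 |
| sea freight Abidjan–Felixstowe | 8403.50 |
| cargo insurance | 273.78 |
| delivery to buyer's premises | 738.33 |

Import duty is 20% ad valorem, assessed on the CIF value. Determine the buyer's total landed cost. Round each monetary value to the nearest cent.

CIF: the seller pays costs through ocean freight and marine insurance to the destination port.
Already in the invoice (seller's account under CIF): export clearance, freight, insurance — exclude.
The CIF price already equals the CIF value: 354541.70
Import duty = 354541.70 × 20% = 70908.34
Buyer bears: delivery 738.33 + duty 70908.34 = 71646.67
Landed cost = invoice 354541.70 + 71646.67 = 426188.37

Total landed cost: AUD 426188.37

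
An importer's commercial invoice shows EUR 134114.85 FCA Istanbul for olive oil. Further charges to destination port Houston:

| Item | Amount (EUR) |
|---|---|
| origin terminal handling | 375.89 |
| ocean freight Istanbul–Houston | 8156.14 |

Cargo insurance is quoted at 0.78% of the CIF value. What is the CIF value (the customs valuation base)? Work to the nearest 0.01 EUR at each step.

Let C be the CIF value. C = FCA price + pre-shipment costs + freight + 0.78% × C
C − 0.78% × C = 134114.85 + 375.89 + 8156.14
0.9922 × C = 142646.88
C = 142646.88 / 0.9922 = 143768.27
Insurance premium = 0.78% × 143768.27 = 1121.39

CIF value: EUR 143768.27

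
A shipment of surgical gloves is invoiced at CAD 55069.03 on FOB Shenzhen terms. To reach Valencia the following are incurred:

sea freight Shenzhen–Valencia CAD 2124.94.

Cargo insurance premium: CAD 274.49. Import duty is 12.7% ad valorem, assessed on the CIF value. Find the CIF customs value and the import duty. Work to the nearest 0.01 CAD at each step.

CIF = FOB price + freight + insurance
CIF = 55069.03 + 2124.94 + 274.49 = 57468.46
Import duty = 57468.46 × 12.7% = 7298.49

CIF value: CAD 57468.46; import duty: CAD 7298.49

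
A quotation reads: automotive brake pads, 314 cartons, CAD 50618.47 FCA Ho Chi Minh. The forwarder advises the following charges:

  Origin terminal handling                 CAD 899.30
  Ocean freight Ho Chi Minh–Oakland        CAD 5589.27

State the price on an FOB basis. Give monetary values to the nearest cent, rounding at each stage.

Not relevant to the conversion: freight — on the buyer under both terms; not part of either seller's price.
From FCA to FOB, the seller additionally bears: origin terminal.
FOB price = 50618.47 + 899.30 = 51517.77

FOB price: CAD 51517.77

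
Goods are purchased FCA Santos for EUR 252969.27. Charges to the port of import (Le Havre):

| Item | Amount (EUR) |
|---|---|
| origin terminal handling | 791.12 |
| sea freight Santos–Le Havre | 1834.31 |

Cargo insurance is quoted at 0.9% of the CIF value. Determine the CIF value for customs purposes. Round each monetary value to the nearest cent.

Let C be the CIF value. C = FCA price + pre-shipment costs + freight + 0.9% × C
C − 0.9% × C = 252969.27 + 791.12 + 1834.31
0.991 × C = 255594.70
C = 255594.70 / 0.991 = 257915.94
Insurance premium = 0.9% × 257915.94 = 2321.24

CIF value: EUR 257915.94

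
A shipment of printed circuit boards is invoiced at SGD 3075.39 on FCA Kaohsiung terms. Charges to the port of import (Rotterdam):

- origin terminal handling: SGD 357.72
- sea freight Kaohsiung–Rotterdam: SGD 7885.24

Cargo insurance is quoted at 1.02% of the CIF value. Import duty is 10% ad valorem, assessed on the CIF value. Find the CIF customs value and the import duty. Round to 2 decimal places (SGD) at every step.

Let C be the CIF value. C = FCA price + pre-shipment costs + freight + 1.02% × C
C − 1.02% × C = 3075.39 + 357.72 + 7885.24
0.9898 × C = 11318.35
C = 11318.35 / 0.9898 = 11434.99
Insurance premium = 1.02% × 11434.99 = 116.64
Import duty = 11434.99 × 10% = 1143.50

CIF value: SGD 11434.99; import duty: SGD 1143.50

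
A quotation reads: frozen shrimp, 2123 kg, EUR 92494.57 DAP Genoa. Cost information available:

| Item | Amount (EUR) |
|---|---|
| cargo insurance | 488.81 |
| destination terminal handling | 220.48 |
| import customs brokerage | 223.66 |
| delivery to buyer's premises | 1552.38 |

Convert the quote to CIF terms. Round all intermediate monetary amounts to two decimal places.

CIF price: EUR 90721.71

Not relevant to the conversion: insurance — on the seller under both DAP and CIF; already in the DAP price and stays in the CIF price. brokerage — on the buyer under both terms; not part of either seller's price.
From DAP to CIF, the seller no longer bears: destination terminal, delivery.
CIF price = 92494.57 − 220.48 − 1552.38 = 90721.71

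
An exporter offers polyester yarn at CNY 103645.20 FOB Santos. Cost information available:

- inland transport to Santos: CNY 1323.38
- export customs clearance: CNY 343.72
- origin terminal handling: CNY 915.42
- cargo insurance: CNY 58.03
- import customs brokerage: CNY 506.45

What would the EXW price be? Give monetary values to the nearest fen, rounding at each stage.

EXW price: CNY 101062.68

Not relevant to the conversion: insurance, brokerage — on the buyer under both terms; not part of either seller's price.
From FOB to EXW, the seller no longer bears: inland to port, export clearance, origin terminal.
EXW price = 103645.20 − 1323.38 − 343.72 − 915.42 = 101062.68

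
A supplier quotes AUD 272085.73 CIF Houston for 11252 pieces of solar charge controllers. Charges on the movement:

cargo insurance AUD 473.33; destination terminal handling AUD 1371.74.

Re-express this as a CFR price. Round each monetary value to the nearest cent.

CFR price: AUD 271612.40

Not relevant to the conversion: destination terminal — on the buyer under both terms; not part of either seller's price.
From CIF to CFR, the seller no longer bears: insurance.
CFR price = 272085.73 − 473.33 = 271612.40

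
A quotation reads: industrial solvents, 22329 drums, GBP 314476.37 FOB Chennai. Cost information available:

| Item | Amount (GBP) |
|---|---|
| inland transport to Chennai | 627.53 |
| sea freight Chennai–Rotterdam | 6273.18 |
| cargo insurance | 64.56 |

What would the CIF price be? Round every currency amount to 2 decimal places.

CIF price: GBP 320814.11

Not relevant to the conversion: inland to port — on the seller under both FOB and CIF; already in the FOB price and stays in the CIF price.
From FOB to CIF, the seller additionally bears: freight, insurance.
CIF price = 314476.37 + 6273.18 + 64.56 = 320814.11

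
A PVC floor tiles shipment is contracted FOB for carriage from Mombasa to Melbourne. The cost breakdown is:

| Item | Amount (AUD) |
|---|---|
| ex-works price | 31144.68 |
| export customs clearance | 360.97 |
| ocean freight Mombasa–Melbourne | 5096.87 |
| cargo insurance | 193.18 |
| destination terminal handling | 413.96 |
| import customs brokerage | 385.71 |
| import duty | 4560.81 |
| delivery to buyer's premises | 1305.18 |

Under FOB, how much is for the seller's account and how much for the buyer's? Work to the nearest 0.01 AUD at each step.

Seller: AUD 31505.65; buyer: AUD 11955.71

FOB: the seller bears costs until goods are on board at the origin port; the buyer bears freight, insurance and all costs thereafter.
Seller's account: goods 31144.68 + export clearance 360.97 = 31505.65
Buyer's account: freight 5096.87 + insurance 193.18 + destination terminal 413.96 + brokerage 385.71 + duty 4560.81 + delivery 1305.18 = 11955.71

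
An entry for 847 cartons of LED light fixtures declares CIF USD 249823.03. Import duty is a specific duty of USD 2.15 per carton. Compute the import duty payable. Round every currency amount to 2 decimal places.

Import duty: USD 1821.05

Import duty = 847 × 2.15 = 1821.05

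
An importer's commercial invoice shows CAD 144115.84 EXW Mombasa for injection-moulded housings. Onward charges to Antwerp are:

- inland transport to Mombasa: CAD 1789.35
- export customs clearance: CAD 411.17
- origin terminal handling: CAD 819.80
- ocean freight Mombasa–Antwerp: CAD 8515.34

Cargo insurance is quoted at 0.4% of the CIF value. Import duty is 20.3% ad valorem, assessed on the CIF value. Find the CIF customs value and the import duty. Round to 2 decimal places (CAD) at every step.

CIF value: CAD 156276.61; import duty: CAD 31724.15

Let C be the CIF value. C = EXW price + pre-shipment costs + freight + 0.4% × C
C − 0.4% × C = 144115.84 + 1789.35 + 411.17 + 819.80 + 8515.34
0.996 × C = 155651.50
C = 155651.50 / 0.996 = 156276.61
Insurance premium = 0.4% × 156276.61 = 625.11
Import duty = 156276.61 × 20.3% = 31724.15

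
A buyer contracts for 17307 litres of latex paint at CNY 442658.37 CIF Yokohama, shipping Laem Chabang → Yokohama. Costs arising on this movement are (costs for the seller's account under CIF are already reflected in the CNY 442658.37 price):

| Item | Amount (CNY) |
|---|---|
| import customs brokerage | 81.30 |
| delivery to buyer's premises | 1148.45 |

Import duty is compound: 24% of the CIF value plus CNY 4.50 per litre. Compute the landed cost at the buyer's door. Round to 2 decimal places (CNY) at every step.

CIF: the seller pays costs through ocean freight and marine insurance to the destination port.
The CIF price already equals the CIF value: 442658.37
Ad valorem component: 442658.37 × 24% = 106238.01
Specific component: 17307 × 4.50 = 77881.50
Import duty = 106238.01 + 77881.50 = 184119.51
Buyer bears: brokerage 81.30 + delivery 1148.45 + duty 184119.51 = 185349.26
Landed cost = invoice 442658.37 + 185349.26 = 628007.63

Total landed cost: CNY 628007.63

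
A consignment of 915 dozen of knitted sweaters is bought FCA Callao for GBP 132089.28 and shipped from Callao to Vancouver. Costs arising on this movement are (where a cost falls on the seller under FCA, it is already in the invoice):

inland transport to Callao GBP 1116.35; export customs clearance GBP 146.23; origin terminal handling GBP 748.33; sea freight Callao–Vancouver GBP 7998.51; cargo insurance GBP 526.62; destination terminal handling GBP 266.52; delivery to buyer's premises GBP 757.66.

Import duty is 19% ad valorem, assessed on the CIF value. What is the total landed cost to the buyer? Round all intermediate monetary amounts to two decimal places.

FCA: the seller delivers export-cleared goods to the carrier; the buyer bears costs from that point.
Already in the invoice (seller's account under FCA): inland to port, export clearance — exclude.
CIF value = FCA price + origin terminal + freight + insurance = 132089.28 + 748.33 + 7998.51 + 526.62 = 141362.74
Import duty = 141362.74 × 19% = 26858.92
Buyer bears: origin terminal 748.33 + freight 7998.51 + insurance 526.62 + destination terminal 266.52 + delivery 757.66 + duty 26858.92 = 37156.56
Landed cost = invoice 132089.28 + 37156.56 = 169245.84

Total landed cost: GBP 169245.84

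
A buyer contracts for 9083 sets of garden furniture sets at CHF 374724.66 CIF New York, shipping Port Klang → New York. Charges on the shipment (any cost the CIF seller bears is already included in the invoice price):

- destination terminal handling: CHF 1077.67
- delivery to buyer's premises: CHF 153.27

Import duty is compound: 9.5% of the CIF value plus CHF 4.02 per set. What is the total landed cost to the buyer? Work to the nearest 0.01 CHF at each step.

Total landed cost: CHF 448068.10

CIF: the seller pays costs through ocean freight and marine insurance to the destination port.
The CIF price already equals the CIF value: 374724.66
Ad valorem component: 374724.66 × 9.5% = 35598.84
Specific component: 9083 × 4.02 = 36513.66
Import duty = 35598.84 + 36513.66 = 72112.50
Buyer bears: destination terminal 1077.67 + delivery 153.27 + duty 72112.50 = 73343.44
Landed cost = invoice 374724.66 + 73343.44 = 448068.10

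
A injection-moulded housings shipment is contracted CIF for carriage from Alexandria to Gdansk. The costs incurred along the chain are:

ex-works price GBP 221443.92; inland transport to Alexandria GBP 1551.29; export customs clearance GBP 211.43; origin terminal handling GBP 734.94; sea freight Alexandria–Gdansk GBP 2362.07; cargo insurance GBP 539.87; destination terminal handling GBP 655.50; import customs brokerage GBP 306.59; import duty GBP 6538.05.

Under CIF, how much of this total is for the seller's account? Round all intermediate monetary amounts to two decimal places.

CIF: the seller pays costs through ocean freight and marine insurance to the destination port.
Seller's account: goods 221443.92 + inland to port 1551.29 + export clearance 211.43 + origin terminal 734.94 + freight 2362.07 + insurance 539.87 = 226843.52
Buyer's account: destination terminal 655.50 + brokerage 306.59 + duty 6538.05 = 7500.14

Seller's account: GBP 226843.52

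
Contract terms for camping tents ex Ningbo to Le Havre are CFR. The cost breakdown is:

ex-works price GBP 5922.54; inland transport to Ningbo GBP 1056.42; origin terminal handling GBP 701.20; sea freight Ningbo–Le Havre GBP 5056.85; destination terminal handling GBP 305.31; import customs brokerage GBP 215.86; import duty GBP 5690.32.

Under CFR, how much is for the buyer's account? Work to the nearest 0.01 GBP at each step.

Buyer's account: GBP 6211.49

CFR: the seller pays costs through ocean freight to the destination port, but not insurance.
Seller's account: goods 5922.54 + inland to port 1056.42 + origin terminal 701.20 + freight 5056.85 = 12737.01
Buyer's account: destination terminal 305.31 + brokerage 215.86 + duty 5690.32 = 6211.49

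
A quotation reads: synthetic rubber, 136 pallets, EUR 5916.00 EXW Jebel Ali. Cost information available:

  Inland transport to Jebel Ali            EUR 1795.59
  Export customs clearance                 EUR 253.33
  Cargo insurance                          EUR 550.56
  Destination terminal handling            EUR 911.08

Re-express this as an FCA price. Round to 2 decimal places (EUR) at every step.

Not relevant to the conversion: insurance, destination terminal — on the buyer under both terms; not part of either seller's price.
From EXW to FCA, the seller additionally bears: inland to port, export clearance.
FCA price = 5916.00 + 1795.59 + 253.33 = 7964.92

FCA price: EUR 7964.92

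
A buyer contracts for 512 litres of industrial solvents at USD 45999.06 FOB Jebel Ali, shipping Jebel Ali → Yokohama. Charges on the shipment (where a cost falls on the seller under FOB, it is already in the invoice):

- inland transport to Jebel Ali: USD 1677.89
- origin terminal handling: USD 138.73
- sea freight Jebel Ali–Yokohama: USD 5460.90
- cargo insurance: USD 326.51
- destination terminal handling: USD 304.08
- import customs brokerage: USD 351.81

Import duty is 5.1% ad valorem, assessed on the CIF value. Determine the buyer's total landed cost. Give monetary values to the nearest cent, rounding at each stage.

FOB: the seller bears costs until goods are on board at the origin port; the buyer bears freight, insurance and all costs thereafter.
Already in the invoice (seller's account under FOB): inland to port, origin terminal — exclude.
CIF value = FOB price + freight + insurance = 45999.06 + 5460.90 + 326.51 = 51786.47
Import duty = 51786.47 × 5.1% = 2641.11
Buyer bears: freight 5460.90 + insurance 326.51 + destination terminal 304.08 + brokerage 351.81 + duty 2641.11 = 9084.41
Landed cost = invoice 45999.06 + 9084.41 = 55083.47

Total landed cost: USD 55083.47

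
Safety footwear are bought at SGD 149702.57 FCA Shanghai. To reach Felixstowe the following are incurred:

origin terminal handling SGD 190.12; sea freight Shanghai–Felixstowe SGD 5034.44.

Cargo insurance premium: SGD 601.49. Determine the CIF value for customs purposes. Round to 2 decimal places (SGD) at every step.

CIF = FCA price + pre-shipment costs + freight + insurance
CIF = 149702.57 + 190.12 + 5034.44 + 601.49 = 155528.62

CIF value: SGD 155528.62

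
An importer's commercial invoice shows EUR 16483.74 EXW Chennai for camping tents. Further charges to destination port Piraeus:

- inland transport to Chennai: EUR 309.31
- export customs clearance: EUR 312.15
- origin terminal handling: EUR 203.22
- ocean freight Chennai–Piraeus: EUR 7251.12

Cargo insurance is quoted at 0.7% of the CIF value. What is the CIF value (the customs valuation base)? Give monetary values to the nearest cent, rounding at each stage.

Let C be the CIF value. C = EXW price + pre-shipment costs + freight + 0.7% × C
C − 0.7% × C = 16483.74 + 309.31 + 312.15 + 203.22 + 7251.12
0.993 × C = 24559.54
C = 24559.54 / 0.993 = 24732.67
Insurance premium = 0.7% × 24732.67 = 173.13

CIF value: EUR 24732.67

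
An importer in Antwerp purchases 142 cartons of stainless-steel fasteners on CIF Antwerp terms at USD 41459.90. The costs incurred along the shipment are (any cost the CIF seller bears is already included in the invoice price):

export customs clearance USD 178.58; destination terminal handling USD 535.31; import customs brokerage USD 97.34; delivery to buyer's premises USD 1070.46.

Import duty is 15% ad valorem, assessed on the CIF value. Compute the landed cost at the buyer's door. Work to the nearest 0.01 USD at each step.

Total landed cost: USD 49382.00

CIF: the seller pays costs through ocean freight and marine insurance to the destination port.
Already in the invoice (seller's account under CIF): export clearance — exclude.
The CIF price already equals the CIF value: 41459.90
Import duty = 41459.90 × 15% = 6218.99
Buyer bears: destination terminal 535.31 + brokerage 97.34 + delivery 1070.46 + duty 6218.99 = 7922.10
Landed cost = invoice 41459.90 + 7922.10 = 49382.00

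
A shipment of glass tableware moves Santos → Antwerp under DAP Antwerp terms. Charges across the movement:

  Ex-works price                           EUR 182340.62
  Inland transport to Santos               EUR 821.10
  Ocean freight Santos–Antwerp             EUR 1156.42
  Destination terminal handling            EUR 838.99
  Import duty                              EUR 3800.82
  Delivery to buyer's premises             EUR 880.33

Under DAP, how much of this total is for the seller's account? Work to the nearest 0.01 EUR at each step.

Seller's account: EUR 186037.46

DAP: the seller bears all costs to the named destination except import duty and clearance.
Seller's account: goods 182340.62 + inland to port 821.10 + freight 1156.42 + destination terminal 838.99 + delivery 880.33 = 186037.46
Buyer's account: duty 3800.82 = 3800.82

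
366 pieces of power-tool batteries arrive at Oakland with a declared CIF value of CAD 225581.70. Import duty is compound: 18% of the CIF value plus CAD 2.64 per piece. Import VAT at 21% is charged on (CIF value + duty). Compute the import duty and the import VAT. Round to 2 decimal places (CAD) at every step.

Ad valorem component: 225581.70 × 18% = 40604.71
Specific component: 366 × 2.64 = 966.24
Import duty = 40604.71 + 966.24 = 41570.95
VAT base = CIF + duty = 225581.70 + 41570.95 = 267152.65
Import VAT = 267152.65 × 21% = 56102.06

Import duty: CAD 41570.95; import VAT: CAD 56102.06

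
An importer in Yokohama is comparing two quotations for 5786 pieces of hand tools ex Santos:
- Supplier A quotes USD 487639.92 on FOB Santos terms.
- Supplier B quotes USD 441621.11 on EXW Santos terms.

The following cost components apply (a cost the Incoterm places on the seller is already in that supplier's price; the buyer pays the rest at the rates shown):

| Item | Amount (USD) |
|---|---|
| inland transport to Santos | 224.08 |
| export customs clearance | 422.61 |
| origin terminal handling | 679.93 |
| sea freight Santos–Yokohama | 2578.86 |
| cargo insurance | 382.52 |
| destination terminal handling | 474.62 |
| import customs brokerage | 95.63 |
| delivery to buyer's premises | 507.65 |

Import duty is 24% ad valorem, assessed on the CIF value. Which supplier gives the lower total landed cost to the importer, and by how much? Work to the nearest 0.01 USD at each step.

Supplier B is cheaper by USD 55418.31

Supplier A (FOB):
CIF value = FOB price + freight + insurance = 487639.92 + 2578.86 + 382.52 = 490601.30
Import duty = 490601.30 × 24% = 117744.31
Buyer bears (A): 2578.86 + 382.52 + 474.62 + 95.63 + 507.65 = 4039.28
Landed cost (A) = invoice 487639.92 + 4039.28 + duty 117744.31 = 609423.51
Supplier B (EXW):
CIF value = EXW price + inland to port + export clearance + origin terminal + freight + insurance = 441621.11 + 224.08 + 422.61 + 679.93 + 2578.86 + 382.52 = 445909.11
Import duty = 445909.11 × 24% = 107018.19
Buyer bears (B): 224.08 + 422.61 + 679.93 + 2578.86 + 382.52 + 474.62 + 95.63 + 507.65 = 5365.90
Landed cost (B) = invoice 441621.11 + 5365.90 + duty 107018.19 = 554005.20
Difference = |609423.51 − 554005.20| = 55418.31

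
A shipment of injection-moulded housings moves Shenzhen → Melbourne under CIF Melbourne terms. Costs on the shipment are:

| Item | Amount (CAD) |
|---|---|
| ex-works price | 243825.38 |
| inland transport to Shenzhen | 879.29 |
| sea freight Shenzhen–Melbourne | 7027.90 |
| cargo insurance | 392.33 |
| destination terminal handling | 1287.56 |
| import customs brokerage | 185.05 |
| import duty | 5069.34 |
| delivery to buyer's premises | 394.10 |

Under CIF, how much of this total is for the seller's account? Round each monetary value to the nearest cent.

CIF: the seller pays costs through ocean freight and marine insurance to the destination port.
Seller's account: goods 243825.38 + inland to port 879.29 + freight 7027.90 + insurance 392.33 = 252124.90
Buyer's account: destination terminal 1287.56 + brokerage 185.05 + duty 5069.34 + delivery 394.10 = 6936.05

Seller's account: CAD 252124.90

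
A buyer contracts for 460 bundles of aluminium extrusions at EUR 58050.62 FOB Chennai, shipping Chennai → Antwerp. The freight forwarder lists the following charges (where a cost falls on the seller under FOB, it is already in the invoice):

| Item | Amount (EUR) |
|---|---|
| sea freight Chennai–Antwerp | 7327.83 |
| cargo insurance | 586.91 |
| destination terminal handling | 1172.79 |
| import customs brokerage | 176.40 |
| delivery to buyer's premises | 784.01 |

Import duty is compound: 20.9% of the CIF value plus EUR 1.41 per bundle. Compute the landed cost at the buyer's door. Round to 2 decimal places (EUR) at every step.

Total landed cost: EUR 82533.92

FOB: the seller bears costs until goods are on board at the origin port; the buyer bears freight, insurance and all costs thereafter.
CIF value = FOB price + freight + insurance = 58050.62 + 7327.83 + 586.91 = 65965.36
Ad valorem component: 65965.36 × 20.9% = 13786.76
Specific component: 460 × 1.41 = 648.60
Import duty = 13786.76 + 648.60 = 14435.36
Buyer bears: freight 7327.83 + insurance 586.91 + destination terminal 1172.79 + brokerage 176.40 + delivery 784.01 + duty 14435.36 = 24483.30
Landed cost = invoice 58050.62 + 24483.30 = 82533.92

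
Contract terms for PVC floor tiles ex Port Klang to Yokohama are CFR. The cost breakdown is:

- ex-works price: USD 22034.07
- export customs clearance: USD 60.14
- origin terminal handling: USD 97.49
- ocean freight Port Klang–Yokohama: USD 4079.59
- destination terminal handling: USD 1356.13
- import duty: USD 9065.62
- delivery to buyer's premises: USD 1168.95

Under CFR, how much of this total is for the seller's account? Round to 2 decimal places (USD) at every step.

CFR: the seller pays costs through ocean freight to the destination port, but not insurance.
Seller's account: goods 22034.07 + export clearance 60.14 + origin terminal 97.49 + freight 4079.59 = 26271.29
Buyer's account: destination terminal 1356.13 + duty 9065.62 + delivery 1168.95 = 11590.70

Seller's account: USD 26271.29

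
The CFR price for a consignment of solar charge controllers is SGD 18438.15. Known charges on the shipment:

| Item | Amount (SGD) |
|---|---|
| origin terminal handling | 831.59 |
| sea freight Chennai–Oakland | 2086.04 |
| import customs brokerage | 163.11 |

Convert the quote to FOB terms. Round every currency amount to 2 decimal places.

Not relevant to the conversion: origin terminal — on the seller under both CFR and FOB; already in the CFR price and stays in the FOB price. brokerage — on the buyer under both terms; not part of either seller's price.
From CFR to FOB, the seller no longer bears: freight.
FOB price = 18438.15 − 2086.04 = 16352.11

FOB price: SGD 16352.11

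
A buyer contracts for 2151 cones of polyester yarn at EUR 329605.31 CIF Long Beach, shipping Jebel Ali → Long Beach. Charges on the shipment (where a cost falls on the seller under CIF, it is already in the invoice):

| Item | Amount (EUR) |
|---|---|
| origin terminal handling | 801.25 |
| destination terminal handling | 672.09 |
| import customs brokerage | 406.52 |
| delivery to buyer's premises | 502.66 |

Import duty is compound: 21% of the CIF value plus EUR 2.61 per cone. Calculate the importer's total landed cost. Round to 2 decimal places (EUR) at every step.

Total landed cost: EUR 406017.81

CIF: the seller pays costs through ocean freight and marine insurance to the destination port.
Already in the invoice (seller's account under CIF): origin terminal — exclude.
The CIF price already equals the CIF value: 329605.31
Ad valorem component: 329605.31 × 21% = 69217.12
Specific component: 2151 × 2.61 = 5614.11
Import duty = 69217.12 + 5614.11 = 74831.23
Buyer bears: destination terminal 672.09 + brokerage 406.52 + delivery 502.66 + duty 74831.23 = 76412.50
Landed cost = invoice 329605.31 + 76412.50 = 406017.81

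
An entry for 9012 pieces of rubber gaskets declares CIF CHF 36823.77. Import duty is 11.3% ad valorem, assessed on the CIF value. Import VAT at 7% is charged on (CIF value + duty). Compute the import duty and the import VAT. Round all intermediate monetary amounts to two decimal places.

Import duty: CHF 4161.09; import VAT: CHF 2868.94

Import duty = 36823.77 × 11.3% = 4161.09
VAT base = CIF + duty = 36823.77 + 4161.09 = 40984.86
Import VAT = 40984.86 × 7% = 2868.94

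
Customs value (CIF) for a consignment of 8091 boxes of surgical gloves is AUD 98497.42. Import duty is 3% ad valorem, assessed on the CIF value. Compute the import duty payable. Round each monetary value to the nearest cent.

Import duty = 98497.42 × 3% = 2954.92

Import duty: AUD 2954.92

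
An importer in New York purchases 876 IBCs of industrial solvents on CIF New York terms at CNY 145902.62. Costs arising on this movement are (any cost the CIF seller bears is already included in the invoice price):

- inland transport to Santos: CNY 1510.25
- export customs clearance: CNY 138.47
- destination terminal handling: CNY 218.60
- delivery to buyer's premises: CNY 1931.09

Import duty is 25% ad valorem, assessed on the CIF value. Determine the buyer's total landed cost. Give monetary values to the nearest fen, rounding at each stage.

Total landed cost: CNY 184527.97

CIF: the seller pays costs through ocean freight and marine insurance to the destination port.
Already in the invoice (seller's account under CIF): inland to port, export clearance — exclude.
The CIF price already equals the CIF value: 145902.62
Import duty = 145902.62 × 25% = 36475.66
Buyer bears: destination terminal 218.60 + delivery 1931.09 + duty 36475.66 = 38625.35
Landed cost = invoice 145902.62 + 38625.35 = 184527.97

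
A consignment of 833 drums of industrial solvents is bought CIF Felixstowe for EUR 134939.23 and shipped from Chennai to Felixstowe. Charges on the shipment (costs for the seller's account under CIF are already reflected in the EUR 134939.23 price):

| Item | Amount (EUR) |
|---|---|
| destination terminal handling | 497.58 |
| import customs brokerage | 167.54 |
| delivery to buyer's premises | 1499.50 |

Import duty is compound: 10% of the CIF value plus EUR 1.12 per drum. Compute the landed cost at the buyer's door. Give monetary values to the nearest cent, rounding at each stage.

CIF: the seller pays costs through ocean freight and marine insurance to the destination port.
The CIF price already equals the CIF value: 134939.23
Ad valorem component: 134939.23 × 10% = 13493.92
Specific component: 833 × 1.12 = 932.96
Import duty = 13493.92 + 932.96 = 14426.88
Buyer bears: destination terminal 497.58 + brokerage 167.54 + delivery 1499.50 + duty 14426.88 = 16591.50
Landed cost = invoice 134939.23 + 16591.50 = 151530.73

Total landed cost: EUR 151530.73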